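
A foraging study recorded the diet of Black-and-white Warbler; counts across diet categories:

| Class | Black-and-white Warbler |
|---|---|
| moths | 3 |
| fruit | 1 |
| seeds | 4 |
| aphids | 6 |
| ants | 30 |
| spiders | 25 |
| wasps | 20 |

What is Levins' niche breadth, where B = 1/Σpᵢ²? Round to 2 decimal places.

3.99

Proportions for Black-and-white Warbler (n=89): 3/89=0.0337, 1/89=0.0112, 4/89=0.0449, 6/89=0.0674, 30/89=0.3371, 25/89=0.2809, 20/89=0.2247
Σpᵢ² = 0.0337² + 0.0112² + 0.0449² + 0.0674² + 0.3371² + 0.2809² + 0.2247² = 0.001136 + 0.000125 + 0.002016 + 0.004543 + 0.113636 + 0.078905 + 0.050490 = 0.250851
B = 1 / 0.250851 = 3.9864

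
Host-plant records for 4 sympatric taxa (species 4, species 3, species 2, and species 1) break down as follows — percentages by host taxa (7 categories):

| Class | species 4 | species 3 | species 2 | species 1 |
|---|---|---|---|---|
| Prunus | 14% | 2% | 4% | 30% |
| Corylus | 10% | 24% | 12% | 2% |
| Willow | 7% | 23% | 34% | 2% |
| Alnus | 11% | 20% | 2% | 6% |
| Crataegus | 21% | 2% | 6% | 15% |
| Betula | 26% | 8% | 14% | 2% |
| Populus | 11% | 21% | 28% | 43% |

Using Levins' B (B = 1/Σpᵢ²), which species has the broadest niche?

species 4

Convert percentages to proportions (divide by 100).
Σp_4ᵢ² = 0.14² + 0.10² + 0.07² + 0.11² + 0.21² + 0.26² + 0.11² = 0.0196 + 0.0100 + 0.0049 + 0.0121 + 0.0441 + 0.0676 + 0.0121 = 0.1704
B_4 = 1 / 0.1704 = 5.8685
Σp_3ᵢ² = 0.02² + 0.24² + 0.23² + 0.20² + 0.02² + 0.08² + 0.21² = 0.0004 + 0.0576 + 0.0529 + 0.0400 + 0.0004 + 0.0064 + 0.0441 = 0.2018
B_3 = 1 / 0.2018 = 4.9554
Σp_2ᵢ² = 0.04² + 0.12² + 0.34² + 0.02² + 0.06² + 0.14² + 0.28² = 0.0016 + 0.0144 + 0.1156 + 0.0004 + 0.0036 + 0.0196 + 0.0784 = 0.2336
B_2 = 1 / 0.2336 = 4.2808
Σp_1ᵢ² = 0.30² + 0.02² + 0.02² + 0.06² + 0.15² + 0.02² + 0.43² = 0.0900 + 0.0004 + 0.0004 + 0.0036 + 0.0225 + 0.0004 + 0.1849 = 0.3022
B_1 = 1 / 0.3022 = 3.3091
Highest B → broadest niche (most generalist): species 4 (B = 5.87).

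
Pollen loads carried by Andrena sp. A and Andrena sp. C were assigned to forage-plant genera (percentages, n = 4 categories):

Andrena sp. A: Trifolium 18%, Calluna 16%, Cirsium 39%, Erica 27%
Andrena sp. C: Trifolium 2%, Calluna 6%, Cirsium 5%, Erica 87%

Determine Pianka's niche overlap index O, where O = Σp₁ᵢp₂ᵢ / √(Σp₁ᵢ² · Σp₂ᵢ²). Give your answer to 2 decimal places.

0.58

Convert percentages to proportions (divide by 100).
Σ p₁ᵢp₂ᵢ = 0.0036 + 0.0096 + 0.0195 + 0.2349 = 0.2676
Σp_1ᵢ² = 0.18² + 0.16² + 0.39² + 0.27² = 0.0324 + 0.0256 + 0.1521 + 0.0729 = 0.2830
Σp_2ᵢ² = 0.02² + 0.06² + 0.05² + 0.87² = 0.0004 + 0.0036 + 0.0025 + 0.7569 = 0.7634
O = 0.2676 / √(0.2830 × 0.7634) = 0.2676 / 0.46480 = 0.5757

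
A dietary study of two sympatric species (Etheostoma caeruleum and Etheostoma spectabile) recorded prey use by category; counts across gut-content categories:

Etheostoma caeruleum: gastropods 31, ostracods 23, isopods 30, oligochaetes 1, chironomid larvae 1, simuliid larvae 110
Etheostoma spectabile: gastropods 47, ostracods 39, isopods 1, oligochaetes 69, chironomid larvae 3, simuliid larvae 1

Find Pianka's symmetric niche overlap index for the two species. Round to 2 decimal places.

Proportions for Etheostoma caeruleum (n=196): 31/196=0.1582, 23/196=0.1173, 30/196=0.1531, 1/196=0.0051, 1/196=0.0051, 110/196=0.5612
Proportions for Etheostoma spectabile (n=160): 47/160=0.2938, 39/160=0.2438, 1/160=0.0063, 69/160=0.4313, 3/160=0.0188, 1/160=0.0063
Σ p₁ᵢp₂ᵢ = 0.046479 + 0.028598 + 0.000965 + 0.002200 + 0.000096 + 0.003536 = 0.081874
Σp_1ᵢ² = 0.1582² + 0.1173² + 0.1531² + 0.0051² + 0.0051² + 0.5612² = 0.025027 + 0.013759 + 0.023440 + 0.000026 + 0.000026 + 0.314945 = 0.377223
Σp_2ᵢ² = 0.2938² + 0.2438² + 0.0063² + 0.4313² + 0.0188² + 0.0063² = 0.086318 + 0.059438 + 0.000040 + 0.186020 + 0.000353 + 0.000040 = 0.332209
O = 0.081874 / √(0.377223 × 0.332209) = 0.081874 / 0.3540012 = 0.2313

0.23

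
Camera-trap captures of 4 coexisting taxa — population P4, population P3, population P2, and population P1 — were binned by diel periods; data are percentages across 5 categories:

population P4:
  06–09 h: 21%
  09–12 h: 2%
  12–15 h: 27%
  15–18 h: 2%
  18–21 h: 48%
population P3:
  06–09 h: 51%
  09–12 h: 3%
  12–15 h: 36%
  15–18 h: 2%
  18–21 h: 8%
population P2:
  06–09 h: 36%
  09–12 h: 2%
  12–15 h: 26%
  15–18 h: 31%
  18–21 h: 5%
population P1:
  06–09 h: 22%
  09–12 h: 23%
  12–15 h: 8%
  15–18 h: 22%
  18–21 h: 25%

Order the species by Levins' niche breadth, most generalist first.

Convert percentages to proportions (divide by 100).
Σp_P4ᵢ² = 0.21² + 0.02² + 0.27² + 0.02² + 0.48² = 0.0441 + 0.0004 + 0.0729 + 0.0004 + 0.2304 = 0.3482
B_P4 = 1 / 0.3482 = 2.8719
Σp_P3ᵢ² = 0.51² + 0.03² + 0.36² + 0.02² + 0.08² = 0.2601 + 0.0009 + 0.1296 + 0.0004 + 0.0064 = 0.3974
B_P3 = 1 / 0.3974 = 2.5164
Σp_P2ᵢ² = 0.36² + 0.02² + 0.26² + 0.31² + 0.05² = 0.1296 + 0.0004 + 0.0676 + 0.0961 + 0.0025 = 0.2962
B_P2 = 1 / 0.2962 = 3.3761
Σp_P1ᵢ² = 0.22² + 0.23² + 0.08² + 0.22² + 0.25² = 0.0484 + 0.0529 + 0.0064 + 0.0484 + 0.0625 = 0.2186
B_P1 = 1 / 0.2186 = 4.5746
Ranking by B (broadest → narrowest): population P1 (4.57) > population P2 (3.38) > population P4 (2.87) > population P3 (2.52)

population P1 > population P2 > population P4 > population P3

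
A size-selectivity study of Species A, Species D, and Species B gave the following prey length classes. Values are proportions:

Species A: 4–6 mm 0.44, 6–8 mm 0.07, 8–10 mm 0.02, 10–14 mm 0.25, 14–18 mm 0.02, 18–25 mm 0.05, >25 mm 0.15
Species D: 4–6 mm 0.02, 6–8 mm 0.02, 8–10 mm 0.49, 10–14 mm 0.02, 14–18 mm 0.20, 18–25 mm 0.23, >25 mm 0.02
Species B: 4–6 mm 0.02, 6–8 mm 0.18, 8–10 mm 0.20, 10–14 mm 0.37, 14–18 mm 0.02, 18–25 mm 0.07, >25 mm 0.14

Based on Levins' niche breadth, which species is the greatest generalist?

Species B

Σp_Aᵢ² = 0.44² + 0.07² + 0.02² + 0.25² + 0.02² + 0.05² + 0.15² = 0.1936 + 0.0049 + 0.0004 + 0.0625 + 0.0004 + 0.0025 + 0.0225 = 0.2868
B_A = 1 / 0.2868 = 3.4868
Σp_Dᵢ² = 0.02² + 0.02² + 0.49² + 0.02² + 0.20² + 0.23² + 0.02² = 0.0004 + 0.0004 + 0.2401 + 0.0004 + 0.0400 + 0.0529 + 0.0004 = 0.3346
B_D = 1 / 0.3346 = 2.9886
Σp_Bᵢ² = 0.02² + 0.18² + 0.20² + 0.37² + 0.02² + 0.07² + 0.14² = 0.0004 + 0.0324 + 0.0400 + 0.1369 + 0.0004 + 0.0049 + 0.0196 = 0.2346
B_B = 1 / 0.2346 = 4.2626
Highest B → broadest niche (most generalist): Species B (B = 4.26).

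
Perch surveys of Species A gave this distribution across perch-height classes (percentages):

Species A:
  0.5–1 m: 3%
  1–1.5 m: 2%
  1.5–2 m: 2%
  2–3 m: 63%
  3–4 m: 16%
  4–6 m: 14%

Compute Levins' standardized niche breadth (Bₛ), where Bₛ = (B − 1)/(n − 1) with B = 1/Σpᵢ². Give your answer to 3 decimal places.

Convert percentages to proportions (divide by 100).
Σpᵢ² = 0.03² + 0.02² + 0.02² + 0.63² + 0.16² + 0.14² = 0.0009 + 0.0004 + 0.0004 + 0.3969 + 0.0256 + 0.0196 = 0.4438
B = 1 / 0.4438 = 2.25327
Bₛ = (B − 1)/(n − 1) = (2.25327 − 1)/(6 − 1) = 1.25327/5 = 0.25065

0.251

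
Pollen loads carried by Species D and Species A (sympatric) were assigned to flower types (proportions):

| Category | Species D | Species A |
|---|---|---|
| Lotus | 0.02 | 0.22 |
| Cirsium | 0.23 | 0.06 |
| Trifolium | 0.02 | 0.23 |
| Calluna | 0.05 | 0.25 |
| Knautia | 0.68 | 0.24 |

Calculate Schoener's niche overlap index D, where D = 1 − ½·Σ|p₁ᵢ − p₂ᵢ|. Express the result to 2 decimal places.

0.39

Σ|p₁ᵢ − p₂ᵢ| = 0.20 + 0.17 + 0.21 + 0.20 + 0.44 = 1.22
D = 1 − ½ × 1.22 = 1 − 0.610 = 0.3900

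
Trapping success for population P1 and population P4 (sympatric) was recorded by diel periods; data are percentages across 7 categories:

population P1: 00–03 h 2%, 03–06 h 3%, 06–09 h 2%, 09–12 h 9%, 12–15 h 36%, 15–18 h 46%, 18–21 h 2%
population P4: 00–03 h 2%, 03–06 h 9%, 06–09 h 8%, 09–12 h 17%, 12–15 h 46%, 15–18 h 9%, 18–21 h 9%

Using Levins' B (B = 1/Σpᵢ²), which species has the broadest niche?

Convert percentages to proportions (divide by 100).
Σp_P1ᵢ² = 0.02² + 0.03² + 0.02² + 0.09² + 0.36² + 0.46² + 0.02² = 0.0004 + 0.0009 + 0.0004 + 0.0081 + 0.1296 + 0.2116 + 0.0004 = 0.3514
B_P1 = 1 / 0.3514 = 2.8458
Σp_P4ᵢ² = 0.02² + 0.09² + 0.08² + 0.17² + 0.46² + 0.09² + 0.09² = 0.0004 + 0.0081 + 0.0064 + 0.0289 + 0.2116 + 0.0081 + 0.0081 = 0.2716
B_P4 = 1 / 0.2716 = 3.6819
Highest B → broadest niche (most generalist): population P4 (B = 3.68).

population P4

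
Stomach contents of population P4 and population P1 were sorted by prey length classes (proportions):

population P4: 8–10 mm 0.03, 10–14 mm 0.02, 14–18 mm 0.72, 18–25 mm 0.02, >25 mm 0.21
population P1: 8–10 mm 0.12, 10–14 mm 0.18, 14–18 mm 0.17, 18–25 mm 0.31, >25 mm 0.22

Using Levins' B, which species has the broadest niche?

Σp_P4ᵢ² = 0.03² + 0.02² + 0.72² + 0.02² + 0.21² = 0.0009 + 0.0004 + 0.5184 + 0.0004 + 0.0441 = 0.5642
B_P4 = 1 / 0.5642 = 1.7724
Σp_P1ᵢ² = 0.12² + 0.18² + 0.17² + 0.31² + 0.22² = 0.0144 + 0.0324 + 0.0289 + 0.0961 + 0.0484 = 0.2202
B_P1 = 1 / 0.2202 = 4.5413
Highest B → broadest niche (most generalist): population P1 (B = 4.54).

population P1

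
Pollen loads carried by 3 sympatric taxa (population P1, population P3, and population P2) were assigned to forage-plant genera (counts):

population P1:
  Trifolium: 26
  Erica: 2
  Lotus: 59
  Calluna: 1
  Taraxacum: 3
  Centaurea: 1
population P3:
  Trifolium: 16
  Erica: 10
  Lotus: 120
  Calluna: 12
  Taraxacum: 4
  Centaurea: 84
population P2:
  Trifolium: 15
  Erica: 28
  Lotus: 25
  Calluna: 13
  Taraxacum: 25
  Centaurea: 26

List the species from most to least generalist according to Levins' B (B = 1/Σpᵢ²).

Proportions for population P1 (n=92): 26/92=0.2826, 2/92=0.0217, 59/92=0.6413, 1/92=0.0109, 3/92=0.0326, 1/92=0.0109
Proportions for population P3 (n=246): 16/246=0.0650, 10/246=0.0407, 120/246=0.4878, 12/246=0.0488, 4/246=0.0163, 84/246=0.3415
Proportions for population P2 (n=132): 15/132=0.1136, 28/132=0.2121, 25/132=0.1894, 13/132=0.0985, 25/132=0.1894, 26/132=0.1970
Σp_P1ᵢ² = 0.2826² + 0.0217² + 0.6413² + 0.0109² + 0.0326² + 0.0109² = 0.079863 + 0.000471 + 0.411266 + 0.000119 + 0.001063 + 0.000119 = 0.492901
B_P1 = 1 / 0.492901 = 2.0288
Σp_P3ᵢ² = 0.0650² + 0.0407² + 0.4878² + 0.0488² + 0.0163² + 0.3415² = 0.004225 + 0.001656 + 0.237949 + 0.002381 + 0.000266 + 0.116622 = 0.363099
B_P3 = 1 / 0.363099 = 2.7541
Σp_P2ᵢ² = 0.1136² + 0.2121² + 0.1894² + 0.0985² + 0.1894² + 0.1970² = 0.012905 + 0.044986 + 0.035872 + 0.009702 + 0.035872 + 0.038809 = 0.178146
B_P2 = 1 / 0.178146 = 5.6134
Ranking by B (broadest → narrowest): population P2 (5.61) > population P3 (2.75) > population P1 (2.03)

population P2 > population P3 > population P1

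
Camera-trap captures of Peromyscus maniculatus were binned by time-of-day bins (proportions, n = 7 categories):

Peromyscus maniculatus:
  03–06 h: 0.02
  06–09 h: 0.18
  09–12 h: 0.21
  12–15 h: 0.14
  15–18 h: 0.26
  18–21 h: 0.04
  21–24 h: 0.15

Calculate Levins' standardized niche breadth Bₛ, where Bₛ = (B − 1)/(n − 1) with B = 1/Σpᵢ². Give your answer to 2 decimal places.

Σpᵢ² = 0.02² + 0.18² + 0.21² + 0.14² + 0.26² + 0.04² + 0.15² = 0.0004 + 0.0324 + 0.0441 + 0.0196 + 0.0676 + 0.0016 + 0.0225 = 0.1882
B = 1 / 0.1882 = 5.3135
Bₛ = (B − 1)/(n − 1) = (5.3135 − 1)/(7 − 1) = 4.3135/6 = 0.7189

0.72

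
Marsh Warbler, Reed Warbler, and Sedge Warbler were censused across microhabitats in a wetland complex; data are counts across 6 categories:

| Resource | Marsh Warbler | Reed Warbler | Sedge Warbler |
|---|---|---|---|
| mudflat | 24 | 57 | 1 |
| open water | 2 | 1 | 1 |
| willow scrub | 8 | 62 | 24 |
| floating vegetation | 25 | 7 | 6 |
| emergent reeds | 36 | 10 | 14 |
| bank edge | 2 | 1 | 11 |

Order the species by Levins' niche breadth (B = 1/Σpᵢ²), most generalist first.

Proportions for Marsh Warbler (n=97): 24/97=0.2474, 2/97=0.0206, 8/97=0.0825, 25/97=0.2577, 36/97=0.3711, 2/97=0.0206
Proportions for Reed Warbler (n=138): 57/138=0.4130, 1/138=0.0072, 62/138=0.4493, 7/138=0.0507, 10/138=0.0725, 1/138=0.0072
Proportions for Sedge Warbler (n=57): 1/57=0.0175, 1/57=0.0175, 24/57=0.4211, 6/57=0.1053, 14/57=0.2456, 11/57=0.1930
Σp_Marsᵢ² = 0.2474² + 0.0206² + 0.0825² + 0.2577² + 0.3711² + 0.0206² = 0.061207 + 0.000424 + 0.006806 + 0.066409 + 0.137715 + 0.000424 = 0.272985
B_Mars = 1 / 0.272985 = 3.6632
Σp_Reedᵢ² = 0.4130² + 0.0072² + 0.4493² + 0.0507² + 0.0725² + 0.0072² = 0.170569 + 0.000052 + 0.201870 + 0.002570 + 0.005256 + 0.000052 = 0.380369
B_Reed = 1 / 0.380369 = 2.6290
Σp_Sedgᵢ² = 0.0175² + 0.0175² + 0.4211² + 0.1053² + 0.2456² + 0.1930² = 0.000306 + 0.000306 + 0.177325 + 0.011088 + 0.060319 + 0.037249 = 0.286593
B_Sedg = 1 / 0.286593 = 3.4893
Ranking by B (broadest → narrowest): Marsh Warbler (3.66) > Sedge Warbler (3.49) > Reed Warbler (2.63)

Marsh Warbler > Sedge Warbler > Reed Warbler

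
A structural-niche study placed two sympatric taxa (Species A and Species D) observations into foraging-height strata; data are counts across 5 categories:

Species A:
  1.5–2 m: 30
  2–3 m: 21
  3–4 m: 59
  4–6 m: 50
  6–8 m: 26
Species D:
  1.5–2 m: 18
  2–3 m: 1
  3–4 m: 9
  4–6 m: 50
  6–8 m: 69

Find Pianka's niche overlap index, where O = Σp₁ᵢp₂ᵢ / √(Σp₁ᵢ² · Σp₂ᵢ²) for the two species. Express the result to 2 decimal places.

Proportions for Species A (n=186): 30/186=0.1613, 21/186=0.1129, 59/186=0.3172, 50/186=0.2688, 26/186=0.1398
Proportions for Species D (n=147): 18/147=0.1224, 1/147=0.0068, 9/147=0.0612, 50/147=0.3401, 69/147=0.4694
Σ p₁ᵢp₂ᵢ = 0.019743 + 0.000768 + 0.019413 + 0.091419 + 0.065622 = 0.196965
Σp_1ᵢ² = 0.1613² + 0.1129² + 0.3172² + 0.2688² + 0.1398² = 0.026018 + 0.012746 + 0.100616 + 0.072253 + 0.019544 = 0.231177
Σp_2ᵢ² = 0.1224² + 0.0068² + 0.0612² + 0.3401² + 0.4694² = 0.014982 + 0.000046 + 0.003745 + 0.115668 + 0.220336 = 0.354777
O = 0.196965 / √(0.231177 × 0.354777) = 0.196965 / 0.2863849 = 0.6878

0.69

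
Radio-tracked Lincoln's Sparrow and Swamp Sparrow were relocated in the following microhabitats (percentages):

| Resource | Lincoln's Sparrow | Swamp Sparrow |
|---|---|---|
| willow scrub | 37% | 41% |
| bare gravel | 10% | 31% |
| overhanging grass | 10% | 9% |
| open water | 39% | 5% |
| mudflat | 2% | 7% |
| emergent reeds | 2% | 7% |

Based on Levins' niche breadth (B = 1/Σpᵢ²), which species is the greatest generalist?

Convert percentages to proportions (divide by 100).
Σp_Lincᵢ² = 0.37² + 0.10² + 0.10² + 0.39² + 0.02² + 0.02² = 0.1369 + 0.0100 + 0.0100 + 0.1521 + 0.0004 + 0.0004 = 0.3098
B_Linc = 1 / 0.3098 = 3.2279
Σp_Swamᵢ² = 0.41² + 0.31² + 0.09² + 0.05² + 0.07² + 0.07² = 0.1681 + 0.0961 + 0.0081 + 0.0025 + 0.0049 + 0.0049 = 0.2846
B_Swam = 1 / 0.2846 = 3.5137
Highest B → broadest niche (most generalist): Swamp Sparrow (B = 3.51).

Swamp Sparrow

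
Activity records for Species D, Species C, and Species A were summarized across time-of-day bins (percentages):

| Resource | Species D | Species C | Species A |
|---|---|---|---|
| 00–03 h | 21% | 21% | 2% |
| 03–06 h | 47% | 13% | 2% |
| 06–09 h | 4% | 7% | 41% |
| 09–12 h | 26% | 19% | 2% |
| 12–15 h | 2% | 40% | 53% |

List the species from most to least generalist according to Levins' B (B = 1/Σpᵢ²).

Species C > Species D > Species A

Convert percentages to proportions (divide by 100).
Σp_Dᵢ² = 0.21² + 0.47² + 0.04² + 0.26² + 0.02² = 0.0441 + 0.2209 + 0.0016 + 0.0676 + 0.0004 = 0.3346
B_D = 1 / 0.3346 = 2.9886
Σp_Cᵢ² = 0.21² + 0.13² + 0.07² + 0.19² + 0.40² = 0.0441 + 0.0169 + 0.0049 + 0.0361 + 0.1600 = 0.2620
B_C = 1 / 0.2620 = 3.8168
Σp_Aᵢ² = 0.02² + 0.02² + 0.41² + 0.02² + 0.53² = 0.0004 + 0.0004 + 0.1681 + 0.0004 + 0.2809 = 0.4502
B_A = 1 / 0.4502 = 2.2212
Ranking by B (broadest → narrowest): Species C (3.82) > Species D (2.99) > Species A (2.22)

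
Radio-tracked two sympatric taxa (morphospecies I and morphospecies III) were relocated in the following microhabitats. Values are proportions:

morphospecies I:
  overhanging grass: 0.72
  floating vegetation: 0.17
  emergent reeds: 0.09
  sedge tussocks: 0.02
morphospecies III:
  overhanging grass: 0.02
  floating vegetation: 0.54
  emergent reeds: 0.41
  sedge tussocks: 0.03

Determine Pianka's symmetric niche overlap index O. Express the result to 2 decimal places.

0.28

Σ p₁ᵢp₂ᵢ = 0.0144 + 0.0918 + 0.0369 + 0.0006 = 0.1437
Σp_1ᵢ² = 0.72² + 0.17² + 0.09² + 0.02² = 0.5184 + 0.0289 + 0.0081 + 0.0004 = 0.5558
Σp_2ᵢ² = 0.02² + 0.54² + 0.41² + 0.03² = 0.0004 + 0.2916 + 0.1681 + 0.0009 = 0.4610
O = 0.1437 / √(0.5558 × 0.4610) = 0.1437 / 0.50619 = 0.2839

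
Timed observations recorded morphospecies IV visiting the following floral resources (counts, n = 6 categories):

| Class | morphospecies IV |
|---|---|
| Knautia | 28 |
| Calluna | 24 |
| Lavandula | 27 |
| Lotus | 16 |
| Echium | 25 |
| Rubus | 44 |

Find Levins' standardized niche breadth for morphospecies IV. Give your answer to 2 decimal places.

0.90

Proportions for morphospecies IV (n=164): 28/164=0.1707, 24/164=0.1463, 27/164=0.1646, 16/164=0.0976, 25/164=0.1524, 44/164=0.2683
Σpᵢ² = 0.1707² + 0.1463² + 0.1646² + 0.0976² + 0.1524² + 0.2683² = 0.029138 + 0.021404 + 0.027093 + 0.009526 + 0.023226 + 0.071985 = 0.182372
B = 1 / 0.182372 = 5.4833
Bₛ = (B − 1)/(n − 1) = (5.4833 − 1)/(6 − 1) = 4.4833/5 = 0.8967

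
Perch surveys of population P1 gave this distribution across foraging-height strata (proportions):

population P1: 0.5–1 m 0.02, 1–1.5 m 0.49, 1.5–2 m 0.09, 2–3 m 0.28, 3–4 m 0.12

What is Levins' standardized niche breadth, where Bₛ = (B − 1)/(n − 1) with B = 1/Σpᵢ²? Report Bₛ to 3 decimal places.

Σpᵢ² = 0.02² + 0.49² + 0.09² + 0.28² + 0.12² = 0.0004 + 0.2401 + 0.0081 + 0.0784 + 0.0144 = 0.3414
B = 1 / 0.3414 = 2.92912
Bₛ = (B − 1)/(n − 1) = (2.92912 − 1)/(5 − 1) = 1.92912/4 = 0.48228

0.482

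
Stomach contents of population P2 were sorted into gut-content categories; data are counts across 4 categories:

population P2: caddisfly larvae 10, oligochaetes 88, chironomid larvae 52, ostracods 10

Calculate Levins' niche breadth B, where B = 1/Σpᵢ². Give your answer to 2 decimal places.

2.40

Proportions for population P2 (n=160): 10/160=0.0625, 88/160=0.5500, 52/160=0.3250, 10/160=0.0625
Σpᵢ² = 0.0625² + 0.5500² + 0.3250² + 0.0625² = 0.003906 + 0.302500 + 0.105625 + 0.003906 = 0.415937
B = 1 / 0.415937 = 2.4042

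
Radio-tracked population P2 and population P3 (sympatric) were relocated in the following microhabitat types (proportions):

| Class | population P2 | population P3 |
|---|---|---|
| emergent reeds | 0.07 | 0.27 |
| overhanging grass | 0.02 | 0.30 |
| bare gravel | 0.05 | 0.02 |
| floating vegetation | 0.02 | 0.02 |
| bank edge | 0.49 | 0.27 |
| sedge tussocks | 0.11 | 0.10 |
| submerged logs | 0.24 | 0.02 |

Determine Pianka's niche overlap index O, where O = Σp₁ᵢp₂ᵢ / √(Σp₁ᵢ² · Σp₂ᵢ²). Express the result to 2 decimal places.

0.62

Σ p₁ᵢp₂ᵢ = 0.0189 + 0.0060 + 0.0010 + 0.0004 + 0.1323 + 0.0110 + 0.0048 = 0.1744
Σp_1ᵢ² = 0.07² + 0.02² + 0.05² + 0.02² + 0.49² + 0.11² + 0.24² = 0.0049 + 0.0004 + 0.0025 + 0.0004 + 0.2401 + 0.0121 + 0.0576 = 0.3180
Σp_2ᵢ² = 0.27² + 0.30² + 0.02² + 0.02² + 0.27² + 0.10² + 0.02² = 0.0729 + 0.0900 + 0.0004 + 0.0004 + 0.0729 + 0.0100 + 0.0004 = 0.2470
O = 0.1744 / √(0.3180 × 0.2470) = 0.1744 / 0.28026 = 0.6223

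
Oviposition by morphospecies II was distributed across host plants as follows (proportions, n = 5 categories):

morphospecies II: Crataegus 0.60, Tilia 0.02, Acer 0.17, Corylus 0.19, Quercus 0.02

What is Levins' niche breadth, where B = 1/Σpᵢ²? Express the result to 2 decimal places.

Σpᵢ² = 0.60² + 0.02² + 0.17² + 0.19² + 0.02² = 0.3600 + 0.0004 + 0.0289 + 0.0361 + 0.0004 = 0.4258
B = 1 / 0.4258 = 2.3485

2.35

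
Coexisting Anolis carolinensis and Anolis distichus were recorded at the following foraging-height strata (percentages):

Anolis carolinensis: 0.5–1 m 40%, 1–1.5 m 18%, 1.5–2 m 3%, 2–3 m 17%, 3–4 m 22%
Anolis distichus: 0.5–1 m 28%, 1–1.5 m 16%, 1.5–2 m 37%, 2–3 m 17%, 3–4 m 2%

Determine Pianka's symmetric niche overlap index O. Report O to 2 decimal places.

0.68

Convert percentages to proportions (divide by 100).
Σ p₁ᵢp₂ᵢ = 0.1120 + 0.0288 + 0.0111 + 0.0289 + 0.0044 = 0.1852
Σp_1ᵢ² = 0.40² + 0.18² + 0.03² + 0.17² + 0.22² = 0.1600 + 0.0324 + 0.0009 + 0.0289 + 0.0484 = 0.2706
Σp_2ᵢ² = 0.28² + 0.16² + 0.37² + 0.17² + 0.02² = 0.0784 + 0.0256 + 0.1369 + 0.0289 + 0.0004 = 0.2702
O = 0.1852 / √(0.2706 × 0.2702) = 0.1852 / 0.27040 = 0.6849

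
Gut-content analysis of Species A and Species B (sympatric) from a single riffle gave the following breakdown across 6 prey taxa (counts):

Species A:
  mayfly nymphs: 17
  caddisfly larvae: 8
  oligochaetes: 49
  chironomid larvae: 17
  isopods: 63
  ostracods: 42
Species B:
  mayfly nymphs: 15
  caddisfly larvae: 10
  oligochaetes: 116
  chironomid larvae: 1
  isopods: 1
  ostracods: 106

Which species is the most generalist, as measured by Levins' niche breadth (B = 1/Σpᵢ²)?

Species A

Proportions for Species A (n=196): 17/196=0.0867, 8/196=0.0408, 49/196=0.2500, 17/196=0.0867, 63/196=0.3214, 42/196=0.2143
Proportions for Species B (n=249): 15/249=0.0602, 10/249=0.0402, 116/249=0.4659, 1/249=0.0040, 1/249=0.0040, 106/249=0.4257
Σp_Aᵢ² = 0.0867² + 0.0408² + 0.2500² + 0.0867² + 0.3214² + 0.2143² = 0.007517 + 0.001665 + 0.062500 + 0.007517 + 0.103298 + 0.045924 = 0.228421
B_A = 1 / 0.228421 = 4.3779
Σp_Bᵢ² = 0.0602² + 0.0402² + 0.4659² + 0.0040² + 0.0040² + 0.4257² = 0.003624 + 0.001616 + 0.217063 + 0.000016 + 0.000016 + 0.181220 = 0.403555
B_B = 1 / 0.403555 = 2.4780
Highest B → broadest niche (most generalist): Species A (B = 4.38).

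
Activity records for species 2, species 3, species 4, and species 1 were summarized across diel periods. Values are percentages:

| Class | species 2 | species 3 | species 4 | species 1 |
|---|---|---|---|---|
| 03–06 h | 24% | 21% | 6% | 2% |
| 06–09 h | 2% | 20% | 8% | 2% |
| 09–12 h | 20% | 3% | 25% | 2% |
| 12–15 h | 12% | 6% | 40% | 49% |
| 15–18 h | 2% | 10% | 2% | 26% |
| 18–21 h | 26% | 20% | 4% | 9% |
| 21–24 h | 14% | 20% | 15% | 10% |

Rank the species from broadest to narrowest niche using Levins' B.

species 3 > species 2 > species 4 > species 1

Convert percentages to proportions (divide by 100).
Σp_2ᵢ² = 0.24² + 0.02² + 0.20² + 0.12² + 0.02² + 0.26² + 0.14² = 0.0576 + 0.0004 + 0.0400 + 0.0144 + 0.0004 + 0.0676 + 0.0196 = 0.2000
B_2 = 1 / 0.2000 = 5.0000
Σp_3ᵢ² = 0.21² + 0.20² + 0.03² + 0.06² + 0.10² + 0.20² + 0.20² = 0.0441 + 0.0400 + 0.0009 + 0.0036 + 0.0100 + 0.0400 + 0.0400 = 0.1786
B_3 = 1 / 0.1786 = 5.5991
Σp_4ᵢ² = 0.06² + 0.08² + 0.25² + 0.40² + 0.02² + 0.04² + 0.15² = 0.0036 + 0.0064 + 0.0625 + 0.1600 + 0.0004 + 0.0016 + 0.0225 = 0.2570
B_4 = 1 / 0.2570 = 3.8911
Σp_1ᵢ² = 0.02² + 0.02² + 0.02² + 0.49² + 0.26² + 0.09² + 0.10² = 0.0004 + 0.0004 + 0.0004 + 0.2401 + 0.0676 + 0.0081 + 0.0100 = 0.3270
B_1 = 1 / 0.3270 = 3.0581
Ranking by B (broadest → narrowest): species 3 (5.60) > species 2 (5.00) > species 4 (3.89) > species 1 (3.06)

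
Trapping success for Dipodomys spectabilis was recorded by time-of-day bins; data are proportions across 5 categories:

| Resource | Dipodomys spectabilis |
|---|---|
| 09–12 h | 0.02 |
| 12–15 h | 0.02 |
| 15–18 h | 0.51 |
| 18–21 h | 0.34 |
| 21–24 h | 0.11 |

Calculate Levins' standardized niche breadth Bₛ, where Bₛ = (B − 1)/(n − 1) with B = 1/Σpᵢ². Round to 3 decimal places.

0.393

Σpᵢ² = 0.02² + 0.02² + 0.51² + 0.34² + 0.11² = 0.0004 + 0.0004 + 0.2601 + 0.1156 + 0.0121 = 0.3886
B = 1 / 0.3886 = 2.57334
Bₛ = (B − 1)/(n − 1) = (2.57334 − 1)/(5 − 1) = 1.57334/4 = 0.39334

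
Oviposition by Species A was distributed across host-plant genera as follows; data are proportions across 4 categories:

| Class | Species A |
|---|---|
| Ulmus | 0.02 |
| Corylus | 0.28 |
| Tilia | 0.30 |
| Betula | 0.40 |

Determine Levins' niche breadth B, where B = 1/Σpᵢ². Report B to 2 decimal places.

3.04

Σpᵢ² = 0.02² + 0.28² + 0.30² + 0.40² = 0.0004 + 0.0784 + 0.0900 + 0.1600 = 0.3288
B = 1 / 0.3288 = 3.0414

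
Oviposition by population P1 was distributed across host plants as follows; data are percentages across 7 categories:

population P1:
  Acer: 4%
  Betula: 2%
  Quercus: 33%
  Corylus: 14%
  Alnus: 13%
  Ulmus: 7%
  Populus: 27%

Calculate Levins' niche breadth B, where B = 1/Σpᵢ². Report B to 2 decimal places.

Convert percentages to proportions (divide by 100).
Σpᵢ² = 0.04² + 0.02² + 0.33² + 0.14² + 0.13² + 0.07² + 0.27² = 0.0016 + 0.0004 + 0.1089 + 0.0196 + 0.0169 + 0.0049 + 0.0729 = 0.2252
B = 1 / 0.2252 = 4.4405

4.44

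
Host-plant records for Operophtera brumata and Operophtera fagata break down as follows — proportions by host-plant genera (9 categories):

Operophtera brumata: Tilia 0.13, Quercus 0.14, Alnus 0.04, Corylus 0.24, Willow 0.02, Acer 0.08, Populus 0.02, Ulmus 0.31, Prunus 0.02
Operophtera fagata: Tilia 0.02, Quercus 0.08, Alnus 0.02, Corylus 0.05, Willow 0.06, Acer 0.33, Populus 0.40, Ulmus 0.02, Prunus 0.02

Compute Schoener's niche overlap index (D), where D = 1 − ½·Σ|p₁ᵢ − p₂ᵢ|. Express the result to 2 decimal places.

0.33

Σ|p₁ᵢ − p₂ᵢ| = 0.11 + 0.06 + 0.02 + 0.19 + 0.04 + 0.25 + 0.38 + 0.29 + 0.00 = 1.34
D = 1 − ½ × 1.34 = 1 − 0.670 = 0.3300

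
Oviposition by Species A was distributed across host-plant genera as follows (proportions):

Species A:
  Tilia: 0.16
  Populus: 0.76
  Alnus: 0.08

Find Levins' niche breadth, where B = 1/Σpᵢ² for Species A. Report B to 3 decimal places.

Σpᵢ² = 0.16² + 0.76² + 0.08² = 0.0256 + 0.5776 + 0.0064 = 0.6096
B = 1 / 0.6096 = 1.64042

1.640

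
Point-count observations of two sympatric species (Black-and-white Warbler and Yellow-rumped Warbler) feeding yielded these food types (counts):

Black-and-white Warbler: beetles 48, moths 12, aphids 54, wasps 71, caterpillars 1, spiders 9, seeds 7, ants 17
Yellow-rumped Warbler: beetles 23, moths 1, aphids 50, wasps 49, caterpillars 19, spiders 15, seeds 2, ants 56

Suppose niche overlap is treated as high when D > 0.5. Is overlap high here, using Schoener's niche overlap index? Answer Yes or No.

Yes

Proportions for Black-and-white Warbler (n=219): 48/219=0.2192, 12/219=0.0548, 54/219=0.2466, 71/219=0.3242, 1/219=0.0046, 9/219=0.0411, 7/219=0.0320, 17/219=0.0776
Proportions for Yellow-rumped Warbler (n=215): 23/215=0.1070, 1/215=0.0047, 50/215=0.2326, 49/215=0.2279, 19/215=0.0884, 15/215=0.0698, 2/215=0.0093, 56/215=0.2605
Σ|p₁ᵢ − p₂ᵢ| = 0.1122 + 0.0501 + 0.0140 + 0.0963 + 0.0838 + 0.0287 + 0.0227 + 0.1829 = 0.5907
D = 1 − ½ × 0.5907 = 1 − 0.29535 = 0.70465
D = 0.70465 > 0.5 → Yes.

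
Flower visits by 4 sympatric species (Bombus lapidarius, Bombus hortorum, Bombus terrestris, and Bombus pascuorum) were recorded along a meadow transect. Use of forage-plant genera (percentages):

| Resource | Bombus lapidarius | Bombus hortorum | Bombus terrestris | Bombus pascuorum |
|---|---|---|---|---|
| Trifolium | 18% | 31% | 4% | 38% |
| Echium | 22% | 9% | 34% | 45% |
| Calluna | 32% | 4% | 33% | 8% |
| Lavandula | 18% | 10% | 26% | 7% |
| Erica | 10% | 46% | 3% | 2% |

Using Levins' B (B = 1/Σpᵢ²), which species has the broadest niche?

Convert percentages to proportions (divide by 100).
Σp_lapiᵢ² = 0.18² + 0.22² + 0.32² + 0.18² + 0.10² = 0.0324 + 0.0484 + 0.1024 + 0.0324 + 0.0100 = 0.2256
B_lapi = 1 / 0.2256 = 4.4326
Σp_hortᵢ² = 0.31² + 0.09² + 0.04² + 0.10² + 0.46² = 0.0961 + 0.0081 + 0.0016 + 0.0100 + 0.2116 = 0.3274
B_hort = 1 / 0.3274 = 3.0544
Σp_terrᵢ² = 0.04² + 0.34² + 0.33² + 0.26² + 0.03² = 0.0016 + 0.1156 + 0.1089 + 0.0676 + 0.0009 = 0.2946
B_terr = 1 / 0.2946 = 3.3944
Σp_pascᵢ² = 0.38² + 0.45² + 0.08² + 0.07² + 0.02² = 0.1444 + 0.2025 + 0.0064 + 0.0049 + 0.0004 = 0.3586
B_pasc = 1 / 0.3586 = 2.7886
Highest B → broadest niche (most generalist): Bombus lapidarius (B = 4.43).

Bombus lapidarius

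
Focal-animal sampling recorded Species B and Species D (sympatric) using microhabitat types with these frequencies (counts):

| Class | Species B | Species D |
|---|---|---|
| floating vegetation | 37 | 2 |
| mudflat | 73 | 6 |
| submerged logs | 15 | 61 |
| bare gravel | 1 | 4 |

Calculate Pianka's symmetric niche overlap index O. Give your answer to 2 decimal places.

0.28

Proportions for Species B (n=126): 37/126=0.2937, 73/126=0.5794, 15/126=0.1190, 1/126=0.0079
Proportions for Species D (n=73): 2/73=0.0274, 6/73=0.0822, 61/73=0.8356, 4/73=0.0548
Σ p₁ᵢp₂ᵢ = 0.008047 + 0.047627 + 0.099436 + 0.000433 = 0.155543
Σp_1ᵢ² = 0.2937² + 0.5794² + 0.1190² + 0.0079² = 0.086260 + 0.335704 + 0.014161 + 0.000062 = 0.436187
Σp_2ᵢ² = 0.0274² + 0.0822² + 0.8356² + 0.0548² = 0.000751 + 0.006757 + 0.698227 + 0.003003 = 0.708738
O = 0.155543 / √(0.436187 × 0.708738) = 0.155543 / 0.5560057 = 0.2798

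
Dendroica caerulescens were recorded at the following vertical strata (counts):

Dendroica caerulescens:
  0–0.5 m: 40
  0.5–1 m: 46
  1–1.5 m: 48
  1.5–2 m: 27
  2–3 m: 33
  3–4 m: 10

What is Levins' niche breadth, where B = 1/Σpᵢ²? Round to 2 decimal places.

Proportions for Dendroica caerulescens (n=204): 40/204=0.1961, 46/204=0.2255, 48/204=0.2353, 27/204=0.1324, 33/204=0.1618, 10/204=0.0490
Σpᵢ² = 0.1961² + 0.2255² + 0.2353² + 0.1324² + 0.1618² + 0.0490² = 0.038455 + 0.050850 + 0.055366 + 0.017530 + 0.026179 + 0.002401 = 0.190781
B = 1 / 0.190781 = 5.2416

5.24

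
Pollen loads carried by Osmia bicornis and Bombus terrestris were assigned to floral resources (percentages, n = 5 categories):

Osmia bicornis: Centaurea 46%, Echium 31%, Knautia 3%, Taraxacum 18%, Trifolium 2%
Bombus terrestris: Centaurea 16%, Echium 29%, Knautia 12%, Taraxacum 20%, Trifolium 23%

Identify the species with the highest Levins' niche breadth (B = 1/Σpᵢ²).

Bombus terrestris

Convert percentages to proportions (divide by 100).
Σp_bicoᵢ² = 0.46² + 0.31² + 0.03² + 0.18² + 0.02² = 0.2116 + 0.0961 + 0.0009 + 0.0324 + 0.0004 = 0.3414
B_bico = 1 / 0.3414 = 2.9291
Σp_terrᵢ² = 0.16² + 0.29² + 0.12² + 0.20² + 0.23² = 0.0256 + 0.0841 + 0.0144 + 0.0400 + 0.0529 = 0.2170
B_terr = 1 / 0.2170 = 4.6083
Highest B → broadest niche (most generalist): Bombus terrestris (B = 4.61).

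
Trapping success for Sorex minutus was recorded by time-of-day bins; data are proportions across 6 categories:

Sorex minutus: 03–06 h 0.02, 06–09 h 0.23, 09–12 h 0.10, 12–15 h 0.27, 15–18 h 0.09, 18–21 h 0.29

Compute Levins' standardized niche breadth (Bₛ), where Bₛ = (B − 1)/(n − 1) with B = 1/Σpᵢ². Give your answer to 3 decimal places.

0.676

Σpᵢ² = 0.02² + 0.23² + 0.10² + 0.27² + 0.09² + 0.29² = 0.0004 + 0.0529 + 0.0100 + 0.0729 + 0.0081 + 0.0841 = 0.2284
B = 1 / 0.2284 = 4.37828
Bₛ = (B − 1)/(n − 1) = (4.37828 − 1)/(6 − 1) = 3.37828/5 = 0.67566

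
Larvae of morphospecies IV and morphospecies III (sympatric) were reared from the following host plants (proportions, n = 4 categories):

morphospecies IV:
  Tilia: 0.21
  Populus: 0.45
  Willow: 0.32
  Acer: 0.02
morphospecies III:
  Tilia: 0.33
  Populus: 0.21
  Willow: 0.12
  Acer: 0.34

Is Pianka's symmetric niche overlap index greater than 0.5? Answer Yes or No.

Yes

Σ p₁ᵢp₂ᵢ = 0.0693 + 0.0945 + 0.0384 + 0.0068 = 0.2090
Σp_1ᵢ² = 0.21² + 0.45² + 0.32² + 0.02² = 0.0441 + 0.2025 + 0.1024 + 0.0004 = 0.3494
Σp_2ᵢ² = 0.33² + 0.21² + 0.12² + 0.34² = 0.1089 + 0.0441 + 0.0144 + 0.1156 = 0.2830
O = 0.2090 / √(0.3494 × 0.2830) = 0.2090 / 0.31445 = 0.6647
O = 0.6647 > 0.5 → Yes.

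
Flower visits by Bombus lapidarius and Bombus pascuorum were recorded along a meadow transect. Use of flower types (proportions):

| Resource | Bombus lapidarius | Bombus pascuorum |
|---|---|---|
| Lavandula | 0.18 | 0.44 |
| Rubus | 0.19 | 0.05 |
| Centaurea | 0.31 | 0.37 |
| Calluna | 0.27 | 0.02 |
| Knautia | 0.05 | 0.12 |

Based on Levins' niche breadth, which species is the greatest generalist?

Bombus lapidarius

Σp_lapiᵢ² = 0.18² + 0.19² + 0.31² + 0.27² + 0.05² = 0.0324 + 0.0361 + 0.0961 + 0.0729 + 0.0025 = 0.2400
B_lapi = 1 / 0.2400 = 4.1667
Σp_pascᵢ² = 0.44² + 0.05² + 0.37² + 0.02² + 0.12² = 0.1936 + 0.0025 + 0.1369 + 0.0004 + 0.0144 = 0.3478
B_pasc = 1 / 0.3478 = 2.8752
Highest B → broadest niche (most generalist): Bombus lapidarius (B = 4.17).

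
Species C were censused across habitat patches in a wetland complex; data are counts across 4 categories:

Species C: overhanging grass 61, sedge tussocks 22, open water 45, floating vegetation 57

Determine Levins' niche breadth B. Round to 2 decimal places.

Proportions for Species C (n=185): 61/185=0.3297, 22/185=0.1189, 45/185=0.2432, 57/185=0.3081
Σpᵢ² = 0.3297² + 0.1189² + 0.2432² + 0.3081² = 0.108702 + 0.014137 + 0.059146 + 0.094926 = 0.276911
B = 1 / 0.276911 = 3.6113

3.61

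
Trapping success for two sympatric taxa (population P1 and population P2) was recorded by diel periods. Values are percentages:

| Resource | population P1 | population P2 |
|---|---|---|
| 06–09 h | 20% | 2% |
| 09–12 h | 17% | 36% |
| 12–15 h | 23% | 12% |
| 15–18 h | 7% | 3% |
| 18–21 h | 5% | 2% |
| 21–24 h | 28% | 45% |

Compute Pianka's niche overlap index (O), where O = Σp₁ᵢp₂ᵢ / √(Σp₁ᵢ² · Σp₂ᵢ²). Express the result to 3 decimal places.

Convert percentages to proportions (divide by 100).
Σ p₁ᵢp₂ᵢ = 0.0040 + 0.0612 + 0.0276 + 0.0021 + 0.0010 + 0.1260 = 0.2219
Σp_1ᵢ² = 0.20² + 0.17² + 0.23² + 0.07² + 0.05² + 0.28² = 0.0400 + 0.0289 + 0.0529 + 0.0049 + 0.0025 + 0.0784 = 0.2076
Σp_2ᵢ² = 0.02² + 0.36² + 0.12² + 0.03² + 0.02² + 0.45² = 0.0004 + 0.1296 + 0.0144 + 0.0009 + 0.0004 + 0.2025 = 0.3482
O = 0.2219 / √(0.2076 × 0.3482) = 0.2219 / 0.268861 = 0.82533

0.825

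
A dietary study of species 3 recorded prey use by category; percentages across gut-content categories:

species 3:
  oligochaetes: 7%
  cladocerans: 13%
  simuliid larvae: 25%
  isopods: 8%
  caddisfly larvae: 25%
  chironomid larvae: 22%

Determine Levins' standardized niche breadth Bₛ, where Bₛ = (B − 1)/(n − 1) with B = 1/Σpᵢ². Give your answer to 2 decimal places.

0.79

Convert percentages to proportions (divide by 100).
Σpᵢ² = 0.07² + 0.13² + 0.25² + 0.08² + 0.25² + 0.22² = 0.0049 + 0.0169 + 0.0625 + 0.0064 + 0.0625 + 0.0484 = 0.2016
B = 1 / 0.2016 = 4.9603
Bₛ = (B − 1)/(n − 1) = (4.9603 − 1)/(6 − 1) = 3.9603/5 = 0.7921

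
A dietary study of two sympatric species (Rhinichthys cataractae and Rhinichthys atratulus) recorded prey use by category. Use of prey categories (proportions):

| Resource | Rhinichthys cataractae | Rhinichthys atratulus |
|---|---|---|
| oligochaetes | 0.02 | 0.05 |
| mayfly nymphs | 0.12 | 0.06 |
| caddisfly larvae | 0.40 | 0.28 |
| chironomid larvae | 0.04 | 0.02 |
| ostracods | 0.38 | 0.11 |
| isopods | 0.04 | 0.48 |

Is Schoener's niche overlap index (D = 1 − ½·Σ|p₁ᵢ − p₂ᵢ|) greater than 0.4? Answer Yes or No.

Yes

Σ|p₁ᵢ − p₂ᵢ| = 0.03 + 0.06 + 0.12 + 0.02 + 0.27 + 0.44 = 0.94
D = 1 − ½ × 0.94 = 1 − 0.470 = 0.5300
D = 0.5300 > 0.4 → Yes.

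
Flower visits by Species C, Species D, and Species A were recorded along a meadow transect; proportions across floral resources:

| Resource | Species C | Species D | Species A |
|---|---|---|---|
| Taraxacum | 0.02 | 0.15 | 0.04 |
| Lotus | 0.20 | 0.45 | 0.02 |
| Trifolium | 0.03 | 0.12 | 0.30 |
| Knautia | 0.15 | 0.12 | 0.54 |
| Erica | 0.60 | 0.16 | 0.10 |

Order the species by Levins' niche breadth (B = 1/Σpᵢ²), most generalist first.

Species D > Species A > Species C

Σp_Cᵢ² = 0.02² + 0.20² + 0.03² + 0.15² + 0.60² = 0.0004 + 0.0400 + 0.0009 + 0.0225 + 0.3600 = 0.4238
B_C = 1 / 0.4238 = 2.3596
Σp_Dᵢ² = 0.15² + 0.45² + 0.12² + 0.12² + 0.16² = 0.0225 + 0.2025 + 0.0144 + 0.0144 + 0.0256 = 0.2794
B_D = 1 / 0.2794 = 3.5791
Σp_Aᵢ² = 0.04² + 0.02² + 0.30² + 0.54² + 0.10² = 0.0016 + 0.0004 + 0.0900 + 0.2916 + 0.0100 = 0.3936
B_A = 1 / 0.3936 = 2.5407
Ranking by B (broadest → narrowest): Species D (3.58) > Species A (2.54) > Species C (2.36)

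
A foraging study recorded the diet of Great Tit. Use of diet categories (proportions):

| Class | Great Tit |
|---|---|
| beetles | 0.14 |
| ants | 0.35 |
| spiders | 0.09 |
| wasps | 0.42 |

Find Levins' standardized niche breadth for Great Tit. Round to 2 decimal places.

0.69

Σpᵢ² = 0.14² + 0.35² + 0.09² + 0.42² = 0.0196 + 0.1225 + 0.0081 + 0.1764 = 0.3266
B = 1 / 0.3266 = 3.0618
Bₛ = (B − 1)/(n − 1) = (3.0618 − 1)/(4 − 1) = 2.0618/3 = 0.6873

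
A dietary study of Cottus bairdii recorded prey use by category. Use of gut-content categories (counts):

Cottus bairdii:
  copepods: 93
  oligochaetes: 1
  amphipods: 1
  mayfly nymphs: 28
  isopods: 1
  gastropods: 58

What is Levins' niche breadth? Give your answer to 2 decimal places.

2.59

Proportions for Cottus bairdii (n=182): 93/182=0.5110, 1/182=0.0055, 1/182=0.0055, 28/182=0.1538, 1/182=0.0055, 58/182=0.3187
Σpᵢ² = 0.5110² + 0.0055² + 0.0055² + 0.1538² + 0.0055² + 0.3187² = 0.261121 + 0.000030 + 0.000030 + 0.023654 + 0.000030 + 0.101570 = 0.386435
B = 1 / 0.386435 = 2.5878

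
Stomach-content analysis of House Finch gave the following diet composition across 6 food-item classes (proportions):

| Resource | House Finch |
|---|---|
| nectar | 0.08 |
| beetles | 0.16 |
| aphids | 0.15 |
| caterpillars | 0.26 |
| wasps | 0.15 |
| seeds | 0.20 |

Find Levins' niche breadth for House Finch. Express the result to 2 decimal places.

5.42

Σpᵢ² = 0.08² + 0.16² + 0.15² + 0.26² + 0.15² + 0.20² = 0.0064 + 0.0256 + 0.0225 + 0.0676 + 0.0225 + 0.0400 = 0.1846
B = 1 / 0.1846 = 5.4171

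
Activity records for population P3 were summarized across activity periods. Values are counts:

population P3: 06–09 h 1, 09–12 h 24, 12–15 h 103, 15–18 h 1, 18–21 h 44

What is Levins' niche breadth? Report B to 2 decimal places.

2.28

Proportions for population P3 (n=173): 1/173=0.0058, 24/173=0.1387, 103/173=0.5954, 1/173=0.0058, 44/173=0.2543
Σpᵢ² = 0.0058² + 0.1387² + 0.5954² + 0.0058² + 0.2543² = 0.000034 + 0.019238 + 0.354501 + 0.000034 + 0.064668 = 0.438475
B = 1 / 0.438475 = 2.2806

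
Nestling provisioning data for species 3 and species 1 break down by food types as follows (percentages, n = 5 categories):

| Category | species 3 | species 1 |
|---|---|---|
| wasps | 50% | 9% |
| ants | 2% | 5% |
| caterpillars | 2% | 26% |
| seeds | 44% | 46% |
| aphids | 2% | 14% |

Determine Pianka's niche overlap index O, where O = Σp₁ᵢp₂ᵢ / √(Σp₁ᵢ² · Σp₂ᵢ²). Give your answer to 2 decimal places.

0.69

Convert percentages to proportions (divide by 100).
Σ p₁ᵢp₂ᵢ = 0.0450 + 0.0010 + 0.0052 + 0.2024 + 0.0028 = 0.2564
Σp_1ᵢ² = 0.50² + 0.02² + 0.02² + 0.44² + 0.02² = 0.2500 + 0.0004 + 0.0004 + 0.1936 + 0.0004 = 0.4448
Σp_2ᵢ² = 0.09² + 0.05² + 0.26² + 0.46² + 0.14² = 0.0081 + 0.0025 + 0.0676 + 0.2116 + 0.0196 = 0.3094
O = 0.2564 / √(0.4448 × 0.3094) = 0.2564 / 0.37097 = 0.6912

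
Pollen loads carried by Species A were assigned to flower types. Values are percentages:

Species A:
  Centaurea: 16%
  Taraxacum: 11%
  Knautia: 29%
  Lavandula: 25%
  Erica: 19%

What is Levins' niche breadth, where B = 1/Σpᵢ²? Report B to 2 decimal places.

Convert percentages to proportions (divide by 100).
Σpᵢ² = 0.16² + 0.11² + 0.29² + 0.25² + 0.19² = 0.0256 + 0.0121 + 0.0841 + 0.0625 + 0.0361 = 0.2204
B = 1 / 0.2204 = 4.5372

4.54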